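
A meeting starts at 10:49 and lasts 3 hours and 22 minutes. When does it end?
Starting time: 10:49
Adding 22 minutes to 49 minutes: 49 + 22 = 71 minutes = 1 hour and 11 minutes
Adding 3 hours: 10 + 3 + 1 (carry) = 14 - 12 = 2
Final time: 2:11

Final answer: 2:11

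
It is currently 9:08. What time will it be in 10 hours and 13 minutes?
Starting time: 9:08
Adding 13 minutes to 8 minutes: 8 + 13 = 21 minutes
Adding 10 hours: 9 + 10 = 19 - 12 = 7
Final time: 7:21

Final answer: 7:21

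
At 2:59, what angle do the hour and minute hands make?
Hour hand position: 2 x 30 + 59 x 0.5 = 89.5 degrees
Minute hand position: 59 x 6 = 354 degrees
Difference: |89.5 - 354| = 264.5 degrees
Since 264.5 > 180, the smaller angle is 360 - 264.5 = 95.5 degrees

Final answer: 95.5 degrees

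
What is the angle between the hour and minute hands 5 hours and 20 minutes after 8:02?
First find the time 5 hours and 20 minutes after 8:02.
Total minutes: 8 x 60 + 2 + 5 x 60 + 20 = 802.
802 mod 720 = 82 minutes = 1:22.
Now compute the angle at 1:22:
Hour hand: 1 x 30 + 22 x 0.5 = 41 degrees
Minute hand: 22 x 6 = 132 degrees
Difference: |41 - 132| = 91 degrees
The angle is 91 degrees

Final answer: 91 degrees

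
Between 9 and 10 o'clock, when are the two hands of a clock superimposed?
The minute hand gains 5.5 degrees per minute on the hour hand.
At 9:00, the hour hand is at 270 degrees and the minute hand is at 0 degrees.
The gap is 270 degrees. Time to close: 270/5.5 = 60 x 9/11 = 49.09 minutes.
The hands overlap at 49.09 minutes past 9:00.

Final answer: 49.09 minutes past 9:00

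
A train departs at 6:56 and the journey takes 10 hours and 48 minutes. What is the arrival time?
Starting time: 6:56
Adding 48 minutes to 56 minutes: 56 + 48 = 104 minutes = 1 hour and 44 minutes
Adding 10 hours: 6 + 10 + 1 (carry) = 17 - 12 = 5
Final time: 5:44

Final answer: 5:44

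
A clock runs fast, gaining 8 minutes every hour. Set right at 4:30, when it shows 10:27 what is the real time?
For every 60 true minutes, the faulty clock advances 68 minutes, so 1 faulty-clock minute corresponds to 60/68 true minutes.
From 4:30 to 10:27 on the faulty dial is 357 minutes.
True elapsed: 357 x 60/68 = 315 minutes = 5 hours and 15 minutes.
True time: 4:30 + 5 hours and 15 minutes = 9:45.

Final answer: 9:45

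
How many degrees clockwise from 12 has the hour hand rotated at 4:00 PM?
The hour hand moves 30 degrees per hour and 0.5 degrees per minute.
At 4:00: (4) x 30 + 0 x 0.5 = 120 + 0 = 120 degrees

Final answer: 120 degrees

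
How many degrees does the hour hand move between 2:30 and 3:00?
The hour hand moves 0.5 degrees per minute.
Time elapsed: 3:00 - 2:30 = 30 minutes
Angular displacement: 30 x 0.5 = 15 degrees

Final answer: 15 degrees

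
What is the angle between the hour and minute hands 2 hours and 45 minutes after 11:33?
First find the time 2 hours and 45 minutes after 11:33.
Total minutes: 11 x 60 + 33 + 2 x 60 + 45 = 858.
858 mod 720 = 138 minutes = 2:18.
Now compute the angle at 2:18:
Hour hand: 2 x 30 + 18 x 0.5 = 69 degrees
Minute hand: 18 x 6 = 108 degrees
Difference: |69 - 108| = 39 degrees
The angle is 39 degrees

Final answer: 39 degrees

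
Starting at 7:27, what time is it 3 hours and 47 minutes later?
Starting time: 7:27
Adding 47 minutes to 27 minutes: 27 + 47 = 74 minutes = 1 hour and 14 minutes
Adding 3 hours: 7 + 3 + 1 (carry) = 11
Final time: 11:14

Final answer: 11:14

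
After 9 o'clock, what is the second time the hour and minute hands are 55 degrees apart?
At t minutes past 9:00, the hour hand is at 30 x 9 + 0.5t degrees and the minute hand is at 6t degrees.
The smaller angle between them is 55 degrees when |30H - 5.5t| = 55 or |30H - 5.5t| = 305.
With H = 9, solve 30 x 9 - 5.5t = +/- target for each target:
  t = (30 x 9 - 55) / 5.5 = 39.09
  t = (30 x 9 + 55) / 5.5 = 59.09
  t = (30 x 9 - 305) / 5.5 = -6.36 (outside (0, 60))
  t = (30 x 9 + 305) / 5.5 = 104.55 (outside (0, 60))
Valid solutions in (0, 60): {39.09, 59.09} minutes.
The second occurrence is t = 59.09 minutes.
The hands form a 55-degree angle at 59.09 minutes past 9:00.

Final answer: 59.09 minutes past 9:00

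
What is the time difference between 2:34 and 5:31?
From 2:34 to 5:31:
(5 x 60 + 31) - (2 x 60 + 34) = 331 - 154 = 177 minutes
= 2 hours and 57 minutes

Final answer: 2 hours and 57 minutes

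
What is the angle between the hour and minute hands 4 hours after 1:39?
First find the time 4 hours after 1:39.
Total minutes: 1 x 60 + 39 + 4 x 60 + 0 = 339.
339 mod 720 = 339 minutes = 5:39.
Now compute the angle at 5:39:
Hour hand: 5 x 30 + 39 x 0.5 = 169.5 degrees
Minute hand: 39 x 6 = 234 degrees
Difference: |169.5 - 234| = 64.5 degrees
The angle is 64.5 degrees

Final answer: 64.5 degrees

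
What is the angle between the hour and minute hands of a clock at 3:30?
Hour hand position: 3 x 30 + 30 x 0.5 = 105 degrees
Minute hand position: 30 x 6 = 180 degrees
Difference: |105 - 180| = 75 degrees
The angle between the hands is 75 degrees

Final answer: 75 degrees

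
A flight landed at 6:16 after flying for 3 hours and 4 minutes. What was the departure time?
Starting time: 6:16 = 376 total minutes past 12:00
Subtracting: 3 hours and 4 minutes = 184 minutes
376 - 184 = 192 minutes
= 3 hours and 12 minutes past 12:00 = 3:12

Final answer: 3:12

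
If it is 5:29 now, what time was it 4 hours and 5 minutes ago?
Starting time: 5:29 = 329 total minutes past 12:00
Subtracting: 4 hours and 5 minutes = 245 minutes
329 - 245 = 84 minutes
= 1 hour and 24 minutes past 12:00 = 1:24

Final answer: 1:24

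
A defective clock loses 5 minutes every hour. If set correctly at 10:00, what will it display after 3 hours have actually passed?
For every 60 true minutes, the faulty clock advances 60 - 5 = 55 minutes.
True elapsed: 3 hours = 180 minutes.
Faulty clock advances: 180 x 55/60 = 165 minutes (drift: 15 minutes behind).
Shown time: 10:00 + 165 minutes = 12:45.

Final answer: 12:45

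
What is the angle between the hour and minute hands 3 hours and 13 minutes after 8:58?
First find the time 3 hours and 13 minutes after 8:58.
Total minutes: 8 x 60 + 58 + 3 x 60 + 13 = 731.
731 mod 720 = 11 minutes = 12:11.
Now compute the angle at 12:11:
Hour hand: 0 x 30 + 11 x 0.5 = 5.5 degrees
Minute hand: 11 x 6 = 66 degrees
Difference: |5.5 - 66| = 60.5 degrees
The angle is 60.5 degrees

Final answer: 60.5 degrees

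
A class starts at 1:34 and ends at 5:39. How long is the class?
From 1:34 to 5:39:
(5 x 60 + 39) - (1 x 60 + 34) = 339 - 94 = 245 minutes
= 4 hours and 5 minutes

Final answer: 4 hours and 5 minutes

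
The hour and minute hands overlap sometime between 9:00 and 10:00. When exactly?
The minute hand gains 5.5 degrees per minute on the hour hand.
At 9:00, the hour hand is at 270 degrees and the minute hand is at 0 degrees.
The gap is 270 degrees. Time to close: 270/5.5 = 60 x 9/11 = 49.09 minutes.
The hands overlap at 49.09 minutes past 9:00.

Final answer: 49.09 minutes past 9:00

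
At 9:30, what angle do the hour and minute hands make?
Hour hand position: 9 x 30 + 30 x 0.5 = 285 degrees
Minute hand position: 30 x 6 = 180 degrees
Difference: |285 - 180| = 105 degrees
The angle between the hands is 105 degrees

Final answer: 105 degrees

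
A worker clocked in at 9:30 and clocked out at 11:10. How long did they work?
From 9:30 to 11:10:
(11 x 60 + 10) - (9 x 60 + 30) = 670 - 570 = 100 minutes
= 1 hour and 40 minutes

Final answer: 1 hour and 40 minutes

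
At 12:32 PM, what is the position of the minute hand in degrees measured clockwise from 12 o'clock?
The minute hand moves 6 degrees per minute.
At 12:32: 32 x 6 = 192 degrees

Final answer: 192 degrees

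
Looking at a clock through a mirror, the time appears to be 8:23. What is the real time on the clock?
Reflection across the vertical (12-6) axis maps a hand at angle A degrees to (360 - A) degrees, which sends a reading of T minutes past 12:00 to (720 - T) minutes past 12:00.
Mirror reads 8:23 = 503 minutes past 12:00.
Actual time: (720 - 503) mod 720 = 217 minutes = 3:37.

Final answer: 3:37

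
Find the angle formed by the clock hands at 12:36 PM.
Hour hand position: 0 x 30 + 36 x 0.5 = 18 degrees
Minute hand position: 36 x 6 = 216 degrees
Difference: |18 - 216| = 198 degrees
Since 198 > 180, the smaller angle is 360 - 198 = 162 degrees

Final answer: 162 degrees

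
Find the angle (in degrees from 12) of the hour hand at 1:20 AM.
The hour hand moves 30 degrees per hour and 0.5 degrees per minute.
At 1:20: (1) x 30 + 20 x 0.5 = 30 + 10 = 40 degrees

Final answer: 40 degrees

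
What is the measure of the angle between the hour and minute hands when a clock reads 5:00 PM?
Hour hand position: 5 x 30 + 0 x 0.5 = 150 degrees
Minute hand position: 0 x 6 = 0 degrees
Difference: |150 - 0| = 150 degrees
The angle between the hands is 150 degrees

Final answer: 150 degrees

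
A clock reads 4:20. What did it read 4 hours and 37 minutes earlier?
Starting time: 4:20 = 260 total minutes past 12:00
Subtracting: 4 hours and 37 minutes = 277 minutes
260 - 277 = -17 (negative, add 12 hours = 720) = 703 minutes
= 11 hours and 43 minutes past 12:00 = 11:43

Final answer: 11:43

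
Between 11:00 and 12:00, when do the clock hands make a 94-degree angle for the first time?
At t minutes past 11:00, the hour hand is at 30 x 11 + 0.5t degrees and the minute hand is at 6t degrees.
The smaller angle between them is 94 degrees when |30H - 5.5t| = 94 or |30H - 5.5t| = 266.
With H = 11, solve 30 x 11 - 5.5t = +/- target for each target:
  t = (30 x 11 - 94) / 5.5 = 42.91
  t = (30 x 11 + 94) / 5.5 = 77.09 (outside (0, 60))
  t = (30 x 11 - 266) / 5.5 = 11.64
  t = (30 x 11 + 266) / 5.5 = 108.36 (outside (0, 60))
Valid solutions in (0, 60): {11.64, 42.91} minutes.
The first occurrence is t = 11.64 minutes.
The hands form a 94-degree angle at 11.64 minutes past 11:00.

Final answer: 11.64 minutes past 11:00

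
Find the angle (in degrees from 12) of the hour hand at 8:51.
The hour hand moves 30 degrees per hour and 0.5 degrees per minute.
At 8:51: (8) x 30 + 51 x 0.5 = 240 + 25.5 = 265.5 degrees

Final answer: 265.5 degrees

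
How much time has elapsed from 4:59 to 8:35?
From 4:59 to 8:35:
(8 x 60 + 35) - (4 x 60 + 59) = 515 - 299 = 216 minutes
= 3 hours and 36 minutes

Final answer: 3 hours and 36 minutes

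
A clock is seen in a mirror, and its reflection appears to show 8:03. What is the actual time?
Reflection across the vertical (12-6) axis maps a hand at angle A degrees to (360 - A) degrees, which sends a reading of T minutes past 12:00 to (720 - T) minutes past 12:00.
Mirror reads 8:03 = 483 minutes past 12:00.
Actual time: (720 - 483) mod 720 = 237 minutes = 3:57.

Final answer: 3:57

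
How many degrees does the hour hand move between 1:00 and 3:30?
The hour hand moves 0.5 degrees per minute.
Time elapsed: 3:30 - 1:00 = 150 minutes
Angular displacement: 150 x 0.5 = 75 degrees

Final answer: 75 degrees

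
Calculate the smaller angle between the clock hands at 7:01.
Hour hand position: 7 x 30 + 1 x 0.5 = 210.5 degrees
Minute hand position: 1 x 6 = 6 degrees
Difference: |210.5 - 6| = 204.5 degrees
Since 204.5 > 180, the smaller angle is 360 - 204.5 = 155.5 degrees

Final answer: 155.5 degrees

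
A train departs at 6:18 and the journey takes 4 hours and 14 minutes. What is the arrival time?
Starting time: 6:18
Adding 14 minutes to 18 minutes: 18 + 14 = 32 minutes
Adding 4 hours: 6 + 4 = 10
Final time: 10:32

Final answer: 10:32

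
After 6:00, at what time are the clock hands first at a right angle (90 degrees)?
At t minutes past 6:00, the hour hand is at 30 x 6 + 0.5t degrees and the minute hand is at 6t degrees.
The smaller angle between them is 90 degrees when |30H - 5.5t| = 90 or |30H - 5.5t| = 270.
With H = 6, solve 30 x 6 - 5.5t = +/- target for each target:
  t = (30 x 6 - 90) / 5.5 = 16.36
  t = (30 x 6 + 90) / 5.5 = 49.09
  t = (30 x 6 - 270) / 5.5 = -16.36 (outside (0, 60))
  t = (30 x 6 + 270) / 5.5 = 81.82 (outside (0, 60))
Valid solutions in (0, 60): {16.36, 49.09} minutes.
First occurrence: t = 16.36 minutes.
The hands are at right angles at 16.36 minutes past 6:00.

Final answer: 16.36 minutes past 6:00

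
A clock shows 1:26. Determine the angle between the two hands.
Hour hand position: 1 x 30 + 26 x 0.5 = 43 degrees
Minute hand position: 26 x 6 = 156 degrees
Difference: |43 - 156| = 113 degrees
The angle between the hands is 113 degrees

Final answer: 113 degrees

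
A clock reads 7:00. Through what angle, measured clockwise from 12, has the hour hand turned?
The hour hand moves 30 degrees per hour and 0.5 degrees per minute.
At 7:00: (7) x 30 + 0 x 0.5 = 210 + 0 = 210 degrees

Final answer: 210 degrees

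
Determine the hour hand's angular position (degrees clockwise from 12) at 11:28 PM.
The hour hand moves 30 degrees per hour and 0.5 degrees per minute.
At 11:28: (11) x 30 + 28 x 0.5 = 330 + 14 = 344 degrees

Final answer: 344 degrees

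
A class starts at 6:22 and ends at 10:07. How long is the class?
From 6:22 to 10:07:
(10 x 60 + 7) - (6 x 60 + 22) = 607 - 382 = 225 minutes
= 3 hours and 45 minutes

Final answer: 3 hours and 45 minutes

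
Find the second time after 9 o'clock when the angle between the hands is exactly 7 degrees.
At t minutes past 9:00, the hour hand is at 30 x 9 + 0.5t degrees and the minute hand is at 6t degrees.
The smaller angle between them is 7 degrees when |30H - 5.5t| = 7 or |30H - 5.5t| = 353.
With H = 9, solve 30 x 9 - 5.5t = +/- target for each target:
  t = (30 x 9 - 7) / 5.5 = 47.82
  t = (30 x 9 + 7) / 5.5 = 50.36
  t = (30 x 9 - 353) / 5.5 = -15.09 (outside (0, 60))
  t = (30 x 9 + 353) / 5.5 = 113.27 (outside (0, 60))
Valid solutions in (0, 60): {47.82, 50.36} minutes.
The second occurrence is t = 50.36 minutes.
The hands form a 7-degree angle at 50.36 minutes past 9:00.

Final answer: 50.36 minutes past 9:00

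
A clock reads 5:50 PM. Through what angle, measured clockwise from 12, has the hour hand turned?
The hour hand moves 30 degrees per hour and 0.5 degrees per minute.
At 5:50: (5) x 30 + 50 x 0.5 = 150 + 25 = 175 degrees

Final answer: 175 degrees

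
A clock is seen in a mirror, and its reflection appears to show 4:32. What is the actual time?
Reflection across the vertical (12-6) axis maps a hand at angle A degrees to (360 - A) degrees, which sends a reading of T minutes past 12:00 to (720 - T) minutes past 12:00.
Mirror reads 4:32 = 272 minutes past 12:00.
Actual time: (720 - 272) mod 720 = 448 minutes = 7:28.

Final answer: 7:28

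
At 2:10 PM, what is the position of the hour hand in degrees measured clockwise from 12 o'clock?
The hour hand moves 30 degrees per hour and 0.5 degrees per minute.
At 2:10: (2) x 30 + 10 x 0.5 = 60 + 5 = 65 degrees

Final answer: 65 degrees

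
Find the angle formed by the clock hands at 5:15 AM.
Hour hand position: 5 x 30 + 15 x 0.5 = 157.5 degrees
Minute hand position: 15 x 6 = 90 degrees
Difference: |157.5 - 90| = 67.5 degrees
The angle between the hands is 67.5 degrees

Final answer: 67.5 degrees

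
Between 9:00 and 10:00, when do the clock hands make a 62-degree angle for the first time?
At t minutes past 9:00, the hour hand is at 30 x 9 + 0.5t degrees and the minute hand is at 6t degrees.
The smaller angle between them is 62 degrees when |30H - 5.5t| = 62 or |30H - 5.5t| = 298.
With H = 9, solve 30 x 9 - 5.5t = +/- target for each target:
  t = (30 x 9 - 62) / 5.5 = 37.82
  t = (30 x 9 + 62) / 5.5 = 60.36 (outside (0, 60))
  t = (30 x 9 - 298) / 5.5 = -5.09 (outside (0, 60))
  t = (30 x 9 + 298) / 5.5 = 103.27 (outside (0, 60))
Valid solutions in (0, 60): {37.82} minutes.
The first occurrence is t = 37.82 minutes.
The hands form a 62-degree angle at 37.82 minutes past 9:00.

Final answer: 37.82 minutes past 9:00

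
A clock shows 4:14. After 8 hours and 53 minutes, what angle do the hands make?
First find the time 8 hours and 53 minutes after 4:14.
Total minutes: 4 x 60 + 14 + 8 x 60 + 53 = 787.
787 mod 720 = 67 minutes = 1:07.
Now compute the angle at 1:07:
Hour hand: 1 x 30 + 7 x 0.5 = 33.5 degrees
Minute hand: 7 x 6 = 42 degrees
Difference: |33.5 - 42| = 8.5 degrees
The angle is 8.5 degrees

Final answer: 8.5 degrees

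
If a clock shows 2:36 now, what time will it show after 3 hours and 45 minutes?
Starting time: 2:36
Adding 45 minutes to 36 minutes: 36 + 45 = 81 minutes = 1 hour and 21 minutes
Adding 3 hours: 2 + 3 + 1 (carry) = 6
Final time: 6:21

Final answer: 6:21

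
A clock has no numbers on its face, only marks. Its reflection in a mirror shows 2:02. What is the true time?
Reflection across the vertical (12-6) axis maps a hand at angle A degrees to (360 - A) degrees, which sends a reading of T minutes past 12:00 to (720 - T) minutes past 12:00.
Mirror reads 2:02 = 122 minutes past 12:00.
Actual time: (720 - 122) mod 720 = 598 minutes = 9:58.

Final answer: 9:58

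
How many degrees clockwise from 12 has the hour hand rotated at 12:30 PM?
The hour hand moves 30 degrees per hour and 0.5 degrees per minute.
At 12:30: (0) x 30 + 30 x 0.5 = 0 + 15 = 15 degrees

Final answer: 15 degrees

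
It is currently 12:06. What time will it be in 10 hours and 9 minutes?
Starting time: 12:06
Adding 9 minutes to 6 minutes: 6 + 9 = 15 minutes
Adding 10 hours: 12 + 10 = 22 - 12 = 10
Final time: 10:15

Final answer: 10:15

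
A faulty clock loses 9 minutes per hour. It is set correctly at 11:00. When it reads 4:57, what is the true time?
For every 60 true minutes, the faulty clock advances 51 minutes, so 1 faulty-clock minute corresponds to 60/51 true minutes.
From 11:00 to 4:57 on the faulty dial is 357 minutes.
True elapsed: 357 x 60/51 = 420 minutes = 7 hours.
True time: 11:00 + 7 hours = 6:00.

Final answer: 6:00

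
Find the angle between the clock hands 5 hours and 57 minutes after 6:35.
First find the time 5 hours and 57 minutes after 6:35.
Total minutes: 6 x 60 + 35 + 5 x 60 + 57 = 752.
752 mod 720 = 32 minutes = 12:32.
Now compute the angle at 12:32:
Hour hand: 0 x 30 + 32 x 0.5 = 16 degrees
Minute hand: 32 x 6 = 192 degrees
Difference: |16 - 192| = 176 degrees
The angle is 176 degrees

Final answer: 176 degrees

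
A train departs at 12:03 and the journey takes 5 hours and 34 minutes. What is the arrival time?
Starting time: 12:03
Adding 34 minutes to 3 minutes: 3 + 34 = 37 minutes
Adding 5 hours: 12 + 5 = 17 - 12 = 5
Final time: 5:37

Final answer: 5:37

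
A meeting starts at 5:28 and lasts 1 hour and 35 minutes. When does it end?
Starting time: 5:28
Adding 35 minutes to 28 minutes: 28 + 35 = 63 minutes = 1 hour and 3 minutes
Adding 1 hour: 5 + 1 + 1 (carry) = 7
Final time: 7:03

Final answer: 7:03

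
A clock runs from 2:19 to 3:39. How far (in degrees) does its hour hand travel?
The hour hand moves 0.5 degrees per minute.
Time elapsed: 3:39 - 2:19 = 80 minutes
Angular displacement: 80 x 0.5 = 40 degrees

Final answer: 40 degrees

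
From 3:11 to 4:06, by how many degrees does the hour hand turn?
The hour hand moves 0.5 degrees per minute.
Time elapsed: 4:06 - 3:11 = 55 minutes
Angular displacement: 55 x 0.5 = 27.5 degrees

Final answer: 27.5 degrees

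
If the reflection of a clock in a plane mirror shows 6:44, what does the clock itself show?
Reflection across the vertical (12-6) axis maps a hand at angle A degrees to (360 - A) degrees, which sends a reading of T minutes past 12:00 to (720 - T) minutes past 12:00.
Mirror reads 6:44 = 404 minutes past 12:00.
Actual time: (720 - 404) mod 720 = 316 minutes = 5:16.

Final answer: 5:16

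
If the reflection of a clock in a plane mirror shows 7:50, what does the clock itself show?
Reflection across the vertical (12-6) axis maps a hand at angle A degrees to (360 - A) degrees, which sends a reading of T minutes past 12:00 to (720 - T) minutes past 12:00.
Mirror reads 7:50 = 470 minutes past 12:00.
Actual time: (720 - 470) mod 720 = 250 minutes = 4:10.

Final answer: 4:10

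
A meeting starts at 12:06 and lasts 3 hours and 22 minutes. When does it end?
Starting time: 12:06
Adding 22 minutes to 6 minutes: 6 + 22 = 28 minutes
Adding 3 hours: 12 + 3 = 15 - 12 = 3
Final time: 3:28

Final answer: 3:28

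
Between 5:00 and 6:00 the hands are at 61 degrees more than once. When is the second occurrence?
At t minutes past 5:00, the hour hand is at 30 x 5 + 0.5t degrees and the minute hand is at 6t degrees.
The smaller angle between them is 61 degrees when |30H - 5.5t| = 61 or |30H - 5.5t| = 299.
With H = 5, solve 30 x 5 - 5.5t = +/- target for each target:
  t = (30 x 5 - 61) / 5.5 = 16.18
  t = (30 x 5 + 61) / 5.5 = 38.36
  t = (30 x 5 - 299) / 5.5 = -27.09 (outside (0, 60))
  t = (30 x 5 + 299) / 5.5 = 81.64 (outside (0, 60))
Valid solutions in (0, 60): {16.18, 38.36} minutes.
The second occurrence is t = 38.36 minutes.
The hands form a 61-degree angle at 38.36 minutes past 5:00.

Final answer: 38.36 minutes past 5:00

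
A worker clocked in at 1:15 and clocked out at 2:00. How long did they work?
From 1:15 to 2:00:
(2 x 60 + 0) - (1 x 60 + 15) = 120 - 75 = 45 minutes
= 45 minutes

Final answer: 45 minutes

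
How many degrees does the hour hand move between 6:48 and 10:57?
The hour hand moves 0.5 degrees per minute.
Time elapsed: 10:57 - 6:48 = 249 minutes
Angular displacement: 249 x 0.5 = 124.5 degrees

Final answer: 124.5 degrees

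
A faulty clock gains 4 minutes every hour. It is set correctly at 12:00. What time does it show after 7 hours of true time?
For every 60 true minutes, the faulty clock advances 60 + 4 = 64 minutes.
True elapsed: 7 hours = 420 minutes.
Faulty clock advances: 420 x 64/60 = 448 minutes (drift: 28 minutes ahead).
Shown time: 12:00 + 448 minutes = 7:28.

Final answer: 7:28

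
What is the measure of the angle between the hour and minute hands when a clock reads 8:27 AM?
Hour hand position: 8 x 30 + 27 x 0.5 = 253.5 degrees
Minute hand position: 27 x 6 = 162 degrees
Difference: |253.5 - 162| = 91.5 degrees
The angle between the hands is 91.5 degrees

Final answer: 91.5 degrees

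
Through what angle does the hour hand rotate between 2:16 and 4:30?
The hour hand moves 0.5 degrees per minute.
Time elapsed: 4:30 - 2:16 = 134 minutes
Angular displacement: 134 x 0.5 = 67 degrees

Final answer: 67 degrees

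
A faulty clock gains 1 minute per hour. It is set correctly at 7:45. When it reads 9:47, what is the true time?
For every 60 true minutes, the faulty clock advances 61 minutes, so 1 faulty-clock minute corresponds to 60/61 true minutes.
From 7:45 to 9:47 on the faulty dial is 122 minutes.
True elapsed: 122 x 60/61 = 120 minutes = 2 hours.
True time: 7:45 + 2 hours = 9:45.

Final answer: 9:45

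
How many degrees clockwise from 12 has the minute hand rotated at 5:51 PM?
The minute hand moves 6 degrees per minute.
At 5:51: 51 x 6 = 306 degrees

Final answer: 306 degrees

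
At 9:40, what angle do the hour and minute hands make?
Hour hand position: 9 x 30 + 40 x 0.5 = 290 degrees
Minute hand position: 40 x 6 = 240 degrees
Difference: |290 - 240| = 50 degrees
The angle between the hands is 50 degrees

Final answer: 50 degrees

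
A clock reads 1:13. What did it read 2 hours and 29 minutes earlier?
Starting time: 1:13 = 73 total minutes past 12:00
Subtracting: 2 hours and 29 minutes = 149 minutes
73 - 149 = -76 (negative, add 12 hours = 720) = 644 minutes
= 10 hours and 44 minutes past 12:00 = 10:44

Final answer: 10:44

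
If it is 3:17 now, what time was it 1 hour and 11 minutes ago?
Starting time: 3:17 = 197 total minutes past 12:00
Subtracting: 1 hour and 11 minutes = 71 minutes
197 - 71 = 126 minutes
= 2 hours and 6 minutes past 12:00 = 2:06

Final answer: 2:06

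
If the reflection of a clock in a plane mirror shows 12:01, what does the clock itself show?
Reflection across the vertical (12-6) axis maps a hand at angle A degrees to (360 - A) degrees, which sends a reading of T minutes past 12:00 to (720 - T) minutes past 12:00.
Mirror reads 12:01 = 1 minutes past 12:00.
Actual time: (720 - 1) mod 720 = 719 minutes = 11:59.

Final answer: 11:59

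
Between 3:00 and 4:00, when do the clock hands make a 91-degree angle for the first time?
At t minutes past 3:00, the hour hand is at 30 x 3 + 0.5t degrees and the minute hand is at 6t degrees.
The smaller angle between them is 91 degrees when |30H - 5.5t| = 91 or |30H - 5.5t| = 269.
With H = 3, solve 30 x 3 - 5.5t = +/- target for each target:
  t = (30 x 3 - 91) / 5.5 = -0.18 (outside (0, 60))
  t = (30 x 3 + 91) / 5.5 = 32.91
  t = (30 x 3 - 269) / 5.5 = -32.55 (outside (0, 60))
  t = (30 x 3 + 269) / 5.5 = 65.27 (outside (0, 60))
Valid solutions in (0, 60): {32.91} minutes.
The first occurrence is t = 32.91 minutes.
The hands form a 91-degree angle at 32.91 minutes past 3:00.

Final answer: 32.91 minutes past 3:00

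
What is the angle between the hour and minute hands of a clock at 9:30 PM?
Hour hand position: 9 x 30 + 30 x 0.5 = 285 degrees
Minute hand position: 30 x 6 = 180 degrees
Difference: |285 - 180| = 105 degrees
The angle between the hands is 105 degrees

Final answer: 105 degrees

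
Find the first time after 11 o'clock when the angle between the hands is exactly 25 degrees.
At t minutes past 11:00, the hour hand is at 30 x 11 + 0.5t degrees and the minute hand is at 6t degrees.
The smaller angle between them is 25 degrees when |30H - 5.5t| = 25 or |30H - 5.5t| = 335.
With H = 11, solve 30 x 11 - 5.5t = +/- target for each target:
  t = (30 x 11 - 25) / 5.5 = 55.45
  t = (30 x 11 + 25) / 5.5 = 64.55 (outside (0, 60))
  t = (30 x 11 - 335) / 5.5 = -0.91 (outside (0, 60))
  t = (30 x 11 + 335) / 5.5 = 120.91 (outside (0, 60))
Valid solutions in (0, 60): {55.45} minutes.
The first occurrence is t = 55.45 minutes.
The hands form a 25-degree angle at 55.45 minutes past 11:00.

Final answer: 55.45 minutes past 11:00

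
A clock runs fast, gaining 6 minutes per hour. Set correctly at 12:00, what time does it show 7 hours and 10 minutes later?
For every 60 true minutes, the faulty clock advances 60 + 6 = 66 minutes.
True elapsed: 7 hours and 10 minutes = 430 minutes.
Faulty clock advances: 430 x 66/60 = 473 minutes (drift: 43 minutes ahead).
Shown time: 12:00 + 473 minutes = 7:53.

Final answer: 7:53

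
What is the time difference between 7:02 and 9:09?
From 7:02 to 9:09:
(9 x 60 + 9) - (7 x 60 + 2) = 549 - 422 = 127 minutes
= 2 hours and 7 minutes

Final answer: 2 hours and 7 minutes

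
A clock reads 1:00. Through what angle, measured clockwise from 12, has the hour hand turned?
The hour hand moves 30 degrees per hour and 0.5 degrees per minute.
At 1:00: (1) x 30 + 0 x 0.5 = 30 + 0 = 30 degrees

Final answer: 30 degrees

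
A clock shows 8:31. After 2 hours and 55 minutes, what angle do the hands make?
First find the time 2 hours and 55 minutes after 8:31.
Total minutes: 8 x 60 + 31 + 2 x 60 + 55 = 686.
686 mod 720 = 686 minutes = 11:26.
Now compute the angle at 11:26:
Hour hand: 11 x 30 + 26 x 0.5 = 343 degrees
Minute hand: 26 x 6 = 156 degrees
Difference: |343 - 156| = 187 degrees
Smaller angle: 360 - 187 = 173 degrees

Final answer: 173 degrees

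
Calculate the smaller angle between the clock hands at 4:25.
Hour hand position: 4 x 30 + 25 x 0.5 = 132.5 degrees
Minute hand position: 25 x 6 = 150 degrees
Difference: |132.5 - 150| = 17.5 degrees
The angle between the hands is 17.5 degrees

Final answer: 17.5 degrees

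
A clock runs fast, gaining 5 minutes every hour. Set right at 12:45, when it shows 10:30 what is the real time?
For every 60 true minutes, the faulty clock advances 65 minutes, so 1 faulty-clock minute corresponds to 60/65 true minutes.
From 12:45 to 10:30 on the faulty dial is 585 minutes.
True elapsed: 585 x 60/65 = 540 minutes = 9 hours.
True time: 12:45 + 9 hours = 9:45.

Final answer: 9:45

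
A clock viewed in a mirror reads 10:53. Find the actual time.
Reflection across the vertical (12-6) axis maps a hand at angle A degrees to (360 - A) degrees, which sends a reading of T minutes past 12:00 to (720 - T) minutes past 12:00.
Mirror reads 10:53 = 653 minutes past 12:00.
Actual time: (720 - 653) mod 720 = 67 minutes = 1:07.

Final answer: 1:07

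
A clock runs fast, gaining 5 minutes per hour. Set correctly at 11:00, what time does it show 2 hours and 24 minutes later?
For every 60 true minutes, the faulty clock advances 60 + 5 = 65 minutes.
True elapsed: 2 hours and 24 minutes = 144 minutes.
Faulty clock advances: 144 x 65/60 = 156 minutes (drift: 12 minutes ahead).
Shown time: 11:00 + 156 minutes = 1:36.

Final answer: 1:36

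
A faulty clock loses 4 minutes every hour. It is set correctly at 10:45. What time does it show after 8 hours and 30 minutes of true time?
For every 60 true minutes, the faulty clock advances 60 - 4 = 56 minutes.
True elapsed: 8 hours and 30 minutes = 510 minutes.
Faulty clock advances: 510 x 56/60 = 476 minutes (drift: 34 minutes behind).
Shown time: 10:45 + 476 minutes = 6:41.

Final answer: 6:41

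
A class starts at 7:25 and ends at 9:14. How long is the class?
From 7:25 to 9:14:
(9 x 60 + 14) - (7 x 60 + 25) = 554 - 445 = 109 minutes
= 1 hour and 49 minutes

Final answer: 1 hour and 49 minutes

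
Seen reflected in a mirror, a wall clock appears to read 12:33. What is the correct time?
Reflection across the vertical (12-6) axis maps a hand at angle A degrees to (360 - A) degrees, which sends a reading of T minutes past 12:00 to (720 - T) minutes past 12:00.
Mirror reads 12:33 = 33 minutes past 12:00.
Actual time: (720 - 33) mod 720 = 687 minutes = 11:27.

Final answer: 11:27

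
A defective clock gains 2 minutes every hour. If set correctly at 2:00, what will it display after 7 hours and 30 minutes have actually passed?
For every 60 true minutes, the faulty clock advances 60 + 2 = 62 minutes.
True elapsed: 7 hours and 30 minutes = 450 minutes.
Faulty clock advances: 450 x 62/60 = 465 minutes (drift: 15 minutes ahead).
Shown time: 2:00 + 465 minutes = 9:45.

Final answer: 9:45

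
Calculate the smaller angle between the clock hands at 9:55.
Hour hand position: 9 x 30 + 55 x 0.5 = 297.5 degrees
Minute hand position: 55 x 6 = 330 degrees
Difference: |297.5 - 330| = 32.5 degrees
The angle between the hands is 32.5 degrees

Final answer: 32.5 degrees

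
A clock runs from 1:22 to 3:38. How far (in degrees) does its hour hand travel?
The hour hand moves 0.5 degrees per minute.
Time elapsed: 3:38 - 1:22 = 136 minutes
Angular displacement: 136 x 0.5 = 68 degrees

Final answer: 68 degrees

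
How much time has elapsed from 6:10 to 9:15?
From 6:10 to 9:15:
(9 x 60 + 15) - (6 x 60 + 10) = 555 - 370 = 185 minutes
= 3 hours and 5 minutes

Final answer: 3 hours and 5 minutes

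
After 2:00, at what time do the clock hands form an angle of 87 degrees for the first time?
At t minutes past 2:00, the hour hand is at 30 x 2 + 0.5t degrees and the minute hand is at 6t degrees.
The smaller angle between them is 87 degrees when |30H - 5.5t| = 87 or |30H - 5.5t| = 273.
With H = 2, solve 30 x 2 - 5.5t = +/- target for each target:
  t = (30 x 2 - 87) / 5.5 = -4.91 (outside (0, 60))
  t = (30 x 2 + 87) / 5.5 = 26.73
  t = (30 x 2 - 273) / 5.5 = -38.73 (outside (0, 60))
  t = (30 x 2 + 273) / 5.5 = 60.55 (outside (0, 60))
Valid solutions in (0, 60): {26.73} minutes.
The first occurrence is t = 26.73 minutes.
The hands form a 87-degree angle at 26.73 minutes past 2:00.

Final answer: 26.73 minutes past 2:00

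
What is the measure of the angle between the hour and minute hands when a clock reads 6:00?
Hour hand position: 6 x 30 + 0 x 0.5 = 180 degrees
Minute hand position: 0 x 6 = 0 degrees
Difference: |180 - 0| = 180 degrees
The angle between the hands is 180 degrees

Final answer: 180 degrees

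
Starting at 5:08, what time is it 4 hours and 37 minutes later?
Starting time: 5:08
Adding 37 minutes to 8 minutes: 8 + 37 = 45 minutes
Adding 4 hours: 5 + 4 = 9
Final time: 9:45

Final answer: 9:45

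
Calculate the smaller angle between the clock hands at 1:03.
Hour hand position: 1 x 30 + 3 x 0.5 = 31.5 degrees
Minute hand position: 3 x 6 = 18 degrees
Difference: |31.5 - 18| = 13.5 degrees
The angle between the hands is 13.5 degrees

Final answer: 13.5 degrees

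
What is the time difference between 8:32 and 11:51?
From 8:32 to 11:51:
(11 x 60 + 51) - (8 x 60 + 32) = 711 - 512 = 199 minutes
= 3 hours and 19 minutes

Final answer: 3 hours and 19 minutes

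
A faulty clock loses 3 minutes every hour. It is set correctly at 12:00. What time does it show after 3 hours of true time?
For every 60 true minutes, the faulty clock advances 60 - 3 = 57 minutes.
True elapsed: 3 hours = 180 minutes.
Faulty clock advances: 180 x 57/60 = 171 minutes (drift: 9 minutes behind).
Shown time: 12:00 + 171 minutes = 2:51.

Final answer: 2:51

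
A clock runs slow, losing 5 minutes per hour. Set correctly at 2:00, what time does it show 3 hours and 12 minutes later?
For every 60 true minutes, the faulty clock advances 60 - 5 = 55 minutes.
True elapsed: 3 hours and 12 minutes = 192 minutes.
Faulty clock advances: 192 x 55/60 = 176 minutes (drift: 16 minutes behind).
Shown time: 2:00 + 176 minutes = 4:56.

Final answer: 4:56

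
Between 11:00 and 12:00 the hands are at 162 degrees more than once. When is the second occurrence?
At t minutes past 11:00, the hour hand is at 30 x 11 + 0.5t degrees and the minute hand is at 6t degrees.
The smaller angle between them is 162 degrees when |30H - 5.5t| = 162 or |30H - 5.5t| = 198.
With H = 11, solve 30 x 11 - 5.5t = +/- target for each target:
  t = (30 x 11 - 162) / 5.5 = 30.55
  t = (30 x 11 + 162) / 5.5 = 89.45 (outside (0, 60))
  t = (30 x 11 - 198) / 5.5 = 24
  t = (30 x 11 + 198) / 5.5 = 96 (outside (0, 60))
Valid solutions in (0, 60): {24, 30.55} minutes.
The second occurrence is t = 30.55 minutes.
The hands form a 162-degree angle at 30.55 minutes past 11:00.

Final answer: 30.55 minutes past 11:00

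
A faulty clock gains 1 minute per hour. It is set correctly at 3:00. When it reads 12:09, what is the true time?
For every 60 true minutes, the faulty clock advances 61 minutes, so 1 faulty-clock minute corresponds to 60/61 true minutes.
From 3:00 to 12:09 on the faulty dial is 549 minutes.
True elapsed: 549 x 60/61 = 540 minutes = 9 hours.
True time: 3:00 + 9 hours = 12:00.

Final answer: 12:00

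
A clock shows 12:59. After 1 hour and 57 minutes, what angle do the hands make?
First find the time 1 hour and 57 minutes after 12:59.
Total minutes: 12 x 60 + 59 + 1 x 60 + 57 = 896.
896 mod 720 = 176 minutes = 2:56.
Now compute the angle at 2:56:
Hour hand: 2 x 30 + 56 x 0.5 = 88 degrees
Minute hand: 56 x 6 = 336 degrees
Difference: |88 - 336| = 248 degrees
Smaller angle: 360 - 248 = 112 degrees

Final answer: 112 degrees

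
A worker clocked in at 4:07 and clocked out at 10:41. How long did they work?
From 4:07 to 10:41:
(10 x 60 + 41) - (4 x 60 + 7) = 641 - 247 = 394 minutes
= 6 hours and 34 minutes

Final answer: 6 hours and 34 minutes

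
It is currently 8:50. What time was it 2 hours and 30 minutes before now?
Starting time: 8:50 = 530 total minutes past 12:00
Subtracting: 2 hours and 30 minutes = 150 minutes
530 - 150 = 380 minutes
= 6 hours and 20 minutes past 12:00 = 6:20

Final answer: 6:20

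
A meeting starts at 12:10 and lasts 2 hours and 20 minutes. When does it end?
Starting time: 12:10
Adding 20 minutes to 10 minutes: 10 + 20 = 30 minutes
Adding 2 hours: 12 + 2 = 14 - 12 = 2
Final time: 2:30

Final answer: 2:30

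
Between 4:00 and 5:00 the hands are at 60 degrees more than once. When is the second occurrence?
At t minutes past 4:00, the hour hand is at 30 x 4 + 0.5t degrees and the minute hand is at 6t degrees.
The smaller angle between them is 60 degrees when |30H - 5.5t| = 60 or |30H - 5.5t| = 300.
With H = 4, solve 30 x 4 - 5.5t = +/- target for each target:
  t = (30 x 4 - 60) / 5.5 = 10.91
  t = (30 x 4 + 60) / 5.5 = 32.73
  t = (30 x 4 - 300) / 5.5 = -32.73 (outside (0, 60))
  t = (30 x 4 + 300) / 5.5 = 76.36 (outside (0, 60))
Valid solutions in (0, 60): {10.91, 32.73} minutes.
The second occurrence is t = 32.73 minutes.
The hands form a 60-degree angle at 32.73 minutes past 4:00.

Final answer: 32.73 minutes past 4:00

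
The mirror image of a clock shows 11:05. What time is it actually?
Reflection across the vertical (12-6) axis maps a hand at angle A degrees to (360 - A) degrees, which sends a reading of T minutes past 12:00 to (720 - T) minutes past 12:00.
Mirror reads 11:05 = 665 minutes past 12:00.
Actual time: (720 - 665) mod 720 = 55 minutes = 12:55.

Final answer: 12:55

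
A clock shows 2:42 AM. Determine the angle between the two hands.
Hour hand position: 2 x 30 + 42 x 0.5 = 81 degrees
Minute hand position: 42 x 6 = 252 degrees
Difference: |81 - 252| = 171 degrees
The angle between the hands is 171 degrees

Final answer: 171 degrees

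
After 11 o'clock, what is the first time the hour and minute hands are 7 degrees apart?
At t minutes past 11:00, the hour hand is at 30 x 11 + 0.5t degrees and the minute hand is at 6t degrees.
The smaller angle between them is 7 degrees when |30H - 5.5t| = 7 or |30H - 5.5t| = 353.
With H = 11, solve 30 x 11 - 5.5t = +/- target for each target:
  t = (30 x 11 - 7) / 5.5 = 58.73
  t = (30 x 11 + 7) / 5.5 = 61.27 (outside (0, 60))
  t = (30 x 11 - 353) / 5.5 = -4.18 (outside (0, 60))
  t = (30 x 11 + 353) / 5.5 = 124.18 (outside (0, 60))
Valid solutions in (0, 60): {58.73} minutes.
The first occurrence is t = 58.73 minutes.
The hands form a 7-degree angle at 58.73 minutes past 11:00.

Final answer: 58.73 minutes past 11:00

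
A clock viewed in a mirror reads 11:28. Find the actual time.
Reflection across the vertical (12-6) axis maps a hand at angle A degrees to (360 - A) degrees, which sends a reading of T minutes past 12:00 to (720 - T) minutes past 12:00.
Mirror reads 11:28 = 688 minutes past 12:00.
Actual time: (720 - 688) mod 720 = 32 minutes = 12:32.

Final answer: 12:32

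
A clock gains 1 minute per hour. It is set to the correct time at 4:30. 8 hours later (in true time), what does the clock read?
For every 60 true minutes, the faulty clock advances 60 + 1 = 61 minutes.
True elapsed: 8 hours = 480 minutes.
Faulty clock advances: 480 x 61/60 = 488 minutes (drift: 8 minutes ahead).
Shown time: 4:30 + 488 minutes = 12:38.

Final answer: 12:38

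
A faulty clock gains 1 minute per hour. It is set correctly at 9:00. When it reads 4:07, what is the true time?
For every 60 true minutes, the faulty clock advances 61 minutes, so 1 faulty-clock minute corresponds to 60/61 true minutes.
From 9:00 to 4:07 on the faulty dial is 427 minutes.
True elapsed: 427 x 60/61 = 420 minutes = 7 hours.
True time: 9:00 + 7 hours = 4:00.

Final answer: 4:00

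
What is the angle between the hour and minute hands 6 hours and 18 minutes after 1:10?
First find the time 6 hours and 18 minutes after 1:10.
Total minutes: 1 x 60 + 10 + 6 x 60 + 18 = 448.
448 mod 720 = 448 minutes = 7:28.
Now compute the angle at 7:28:
Hour hand: 7 x 30 + 28 x 0.5 = 224 degrees
Minute hand: 28 x 6 = 168 degrees
Difference: |224 - 168| = 56 degrees
The angle is 56 degrees

Final answer: 56 degrees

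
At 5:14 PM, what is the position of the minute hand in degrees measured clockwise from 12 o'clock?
The minute hand moves 6 degrees per minute.
At 5:14: 14 x 6 = 84 degrees

Final answer: 84 degrees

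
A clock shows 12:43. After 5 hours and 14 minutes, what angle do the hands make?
First find the time 5 hours and 14 minutes after 12:43.
Total minutes: 12 x 60 + 43 + 5 x 60 + 14 = 1077.
1077 mod 720 = 357 minutes = 5:57.
Now compute the angle at 5:57:
Hour hand: 5 x 30 + 57 x 0.5 = 178.5 degrees
Minute hand: 57 x 6 = 342 degrees
Difference: |178.5 - 342| = 163.5 degrees
The angle is 163.5 degrees

Final answer: 163.5 degrees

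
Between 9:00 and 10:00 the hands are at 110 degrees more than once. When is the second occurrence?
At t minutes past 9:00, the hour hand is at 30 x 9 + 0.5t degrees and the minute hand is at 6t degrees.
The smaller angle between them is 110 degrees when |30H - 5.5t| = 110 or |30H - 5.5t| = 250.
With H = 9, solve 30 x 9 - 5.5t = +/- target for each target:
  t = (30 x 9 - 110) / 5.5 = 29.09
  t = (30 x 9 + 110) / 5.5 = 69.09 (outside (0, 60))
  t = (30 x 9 - 250) / 5.5 = 3.64
  t = (30 x 9 + 250) / 5.5 = 94.55 (outside (0, 60))
Valid solutions in (0, 60): {3.64, 29.09} minutes.
The second occurrence is t = 29.09 minutes.
The hands form a 110-degree angle at 29.09 minutes past 9:00.

Final answer: 29.09 minutes past 9:00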